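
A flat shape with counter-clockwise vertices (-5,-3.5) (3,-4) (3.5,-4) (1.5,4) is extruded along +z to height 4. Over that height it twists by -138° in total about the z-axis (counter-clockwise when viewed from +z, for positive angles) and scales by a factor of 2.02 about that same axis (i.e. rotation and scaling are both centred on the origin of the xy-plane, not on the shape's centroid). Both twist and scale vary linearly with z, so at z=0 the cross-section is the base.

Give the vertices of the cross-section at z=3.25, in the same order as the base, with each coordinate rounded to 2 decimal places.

t = z/height = 3.25/4 = 0.8125
s = 1 + (scale-1)·z/height = 1 + (2.02-1)·3.25/4 = 1.828750
θ = twist·z/height = -138°·3.25/4 = -112.1250° = -1.956950 rad
cos θ = -0.376629, sin θ = -0.926364 (intermediates below are computed at full precision and shown rounded to 5 d.p.)
v1: (-5,-3.5) → rotate → (-1.35913,5.95002) → ×s → (-2.48551,10.88110) → (-2.49,10.88)
v2: (3,-4) → rotate → (-4.83534,-1.27258) → ×s → (-8.84263,-2.32723) → (-8.84,-2.33)
v3: (3.5,-4) → rotate → (-5.02366,-1.73576) → ×s → (-9.18701,-3.17427) → (-9.19,-3.17)
v4: (1.5,4) → rotate → (3.14051,-2.89606) → ×s → (5.74322,-5.29617) → (5.74,-5.30)

Cross-section at z=3.25: (-2.49,10.88) (-8.84,-2.33) (-9.19,-3.17) (5.74,-5.30)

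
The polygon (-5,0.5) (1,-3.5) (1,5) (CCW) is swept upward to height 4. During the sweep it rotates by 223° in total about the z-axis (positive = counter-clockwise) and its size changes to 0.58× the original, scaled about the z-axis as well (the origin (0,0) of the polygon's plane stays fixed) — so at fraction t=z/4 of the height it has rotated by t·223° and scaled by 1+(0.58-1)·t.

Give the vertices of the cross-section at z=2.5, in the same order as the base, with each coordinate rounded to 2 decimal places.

t = z/height = 2.5/4 = 0.625
s = 1 + (scale-1)·z/height = 1 + (0.58-1)·2.5/4 = 0.737500
θ = twist·z/height = 223°·2.5/4 = 139.3750° = 2.432553 rad
cos θ = -0.758987, sin θ = 0.651105 (intermediates below are computed at full precision and shown rounded to 5 d.p.)
v1: (-5,0.5) → rotate → (3.46938,-3.63502) → ×s → (2.55867,-2.68083) → (2.56,-2.68)
v2: (1,-3.5) → rotate → (1.51988,3.30756) → ×s → (1.12091,2.43933) → (1.12,2.44)
v3: (1,5) → rotate → (-4.01451,-3.14383) → ×s → (-2.96070,-2.31858) → (-2.96,-2.32)

Cross-section at z=2.5: (2.56,-2.68) (1.12,2.44) (-2.96,-2.32)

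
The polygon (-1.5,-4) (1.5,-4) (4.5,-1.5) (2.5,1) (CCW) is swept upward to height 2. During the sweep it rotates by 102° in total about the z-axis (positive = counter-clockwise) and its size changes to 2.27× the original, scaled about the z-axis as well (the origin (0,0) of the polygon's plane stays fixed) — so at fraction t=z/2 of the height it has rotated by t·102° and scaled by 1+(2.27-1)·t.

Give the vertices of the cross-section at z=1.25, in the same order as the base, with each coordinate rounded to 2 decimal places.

t = z/height = 1.25/2 = 0.625
s = 1 + (scale-1)·z/height = 1 + (2.27-1)·1.25/2 = 1.793750
θ = twist·z/height = 102°·1.25/2 = 63.7500° = 1.112647 rad
cos θ = 0.442289, sin θ = 0.896873 (intermediates below are computed at full precision and shown rounded to 5 d.p.)
v1: (-1.5,-4) → rotate → (2.92406,-3.11446) → ×s → (5.24503,-5.58657) → (5.25,-5.59)
v2: (1.5,-4) → rotate → (4.25092,-0.42385) → ×s → (7.62509,-0.76027) → (7.63,-0.76)
v3: (4.5,-1.5) → rotate → (3.33561,3.37249) → ×s → (5.98325,6.04941) → (5.98,6.05)
v4: (2.5,1) → rotate → (0.20885,2.68447) → ×s → (0.37462,4.81527) → (0.37,4.82)

Cross-section at z=1.25: (5.25,-5.59) (7.63,-0.76) (5.98,6.05) (0.37,4.82)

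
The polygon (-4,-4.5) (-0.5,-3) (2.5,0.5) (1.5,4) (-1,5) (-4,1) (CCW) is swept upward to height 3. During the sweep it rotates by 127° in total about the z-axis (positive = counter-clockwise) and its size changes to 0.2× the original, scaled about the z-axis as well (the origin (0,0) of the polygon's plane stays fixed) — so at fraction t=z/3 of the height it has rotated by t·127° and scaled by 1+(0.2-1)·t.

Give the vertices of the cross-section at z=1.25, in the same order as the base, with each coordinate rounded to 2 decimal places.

Cross-section at z=1.25: (0.79,-3.94) (1.39,-1.47) (0.74,1.53) (-1.52,2.41) (-3.06,1.48) (-2.14,-1.73)

t = z/height = 1.25/3 = 0.416667
s = 1 + (scale-1)·z/height = 1 + (0.2-1)·1.25/3 = 0.666667
θ = twist·z/height = 127°·1.25/3 = 52.9167° = 0.923570 rad
cos θ = 0.602976, sin θ = 0.797759 (intermediates below are computed at full precision and shown rounded to 5 d.p.)
v1: (-4,-4.5) → rotate → (1.17801,-5.90443) → ×s → (0.78534,-3.93629) → (0.79,-3.94)
v2: (-0.5,-3) → rotate → (2.09179,-2.20781) → ×s → (1.39453,-1.47187) → (1.39,-1.47)
v3: (2.5,0.5) → rotate → (1.10856,2.29589) → ×s → (0.73904,1.53059) → (0.74,1.53)
v4: (1.5,4) → rotate → (-2.28657,3.60854) → ×s → (-1.52438,2.40570) → (-1.52,2.41)
v5: (-1,5) → rotate → (-4.59177,2.21712) → ×s → (-3.06118,1.47808) → (-3.06,1.48)
v6: (-4,1) → rotate → (-3.20966,-2.58806) → ×s → (-2.13978,-1.72537) → (-2.14,-1.73)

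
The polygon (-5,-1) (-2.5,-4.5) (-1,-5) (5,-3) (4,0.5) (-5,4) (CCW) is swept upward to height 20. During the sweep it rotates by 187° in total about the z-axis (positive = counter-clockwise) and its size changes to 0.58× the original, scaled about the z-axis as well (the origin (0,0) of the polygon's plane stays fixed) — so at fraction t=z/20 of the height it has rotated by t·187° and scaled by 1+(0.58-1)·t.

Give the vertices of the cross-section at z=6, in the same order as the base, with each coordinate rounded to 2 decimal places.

Cross-section at z=6: (-1.71,-4.11) (2.05,-4.01) (3.14,-3.16) (4.61,2.16) (1.59,3.15) (-5.34,-1.68)

t = z/height = 6/20 = 0.3
s = 1 + (scale-1)·z/height = 1 + (0.58-1)·6/20 = 0.874000
θ = twist·z/height = 187°·6/20 = 56.1000° = 0.979130 rad
cos θ = 0.557745, sin θ = 0.830012 (intermediates below are computed at full precision and shown rounded to 5 d.p.)
v1: (-5,-1) → rotate → (-1.95871,-4.70781) → ×s → (-1.71192,-4.11462) → (-1.71,-4.11)
v2: (-2.5,-4.5) → rotate → (2.34069,-4.58488) → ×s → (2.04577,-4.00719) → (2.05,-4.01)
v3: (-1,-5) → rotate → (3.59232,-3.61874) → ×s → (3.13968,-3.16278) → (3.14,-3.16)
v4: (5,-3) → rotate → (5.27876,2.47683) → ×s → (4.61364,2.16475) → (4.61,2.16)
v5: (4,0.5) → rotate → (1.81597,3.59892) → ×s → (1.58716,3.14546) → (1.59,3.15)
v6: (-5,4) → rotate → (-6.10877,-1.91908) → ×s → (-5.33907,-1.67728) → (-5.34,-1.68)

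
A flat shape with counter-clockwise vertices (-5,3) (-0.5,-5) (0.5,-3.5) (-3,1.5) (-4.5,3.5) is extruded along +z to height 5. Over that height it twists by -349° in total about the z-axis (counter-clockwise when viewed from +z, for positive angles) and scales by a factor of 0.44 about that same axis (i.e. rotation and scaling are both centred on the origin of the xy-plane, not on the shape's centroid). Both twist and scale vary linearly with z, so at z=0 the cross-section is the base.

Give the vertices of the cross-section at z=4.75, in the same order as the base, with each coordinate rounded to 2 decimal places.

t = z/height = 4.75/5 = 0.95
s = 1 + (scale-1)·z/height = 1 + (0.44-1)·4.75/5 = 0.468000
θ = twist·z/height = -349°·4.75/5 = -331.5500° = -5.786639 rad
cos θ = 0.879233, sin θ = 0.476392 (intermediates below are computed at full precision and shown rounded to 5 d.p.)
v1: (-5,3) → rotate → (-5.82534,0.25574) → ×s → (-2.72626,0.11969) → (-2.73,0.12)
v2: (-0.5,-5) → rotate → (1.94234,-4.63436) → ×s → (0.90902,-2.16888) → (0.91,-2.17)
v3: (0.5,-3.5) → rotate → (2.10699,-2.83912) → ×s → (0.98607,-1.32871) → (0.99,-1.33)
v4: (-3,1.5) → rotate → (-3.35229,-0.11033) → ×s → (-1.56887,-0.05163) → (-1.57,-0.05)
v5: (-4.5,3.5) → rotate → (-5.62392,0.93355) → ×s → (-2.63199,0.43690) → (-2.63,0.44)

Cross-section at z=4.75: (-2.73,0.12) (0.91,-2.17) (0.99,-1.33) (-1.57,-0.05) (-2.63,0.44)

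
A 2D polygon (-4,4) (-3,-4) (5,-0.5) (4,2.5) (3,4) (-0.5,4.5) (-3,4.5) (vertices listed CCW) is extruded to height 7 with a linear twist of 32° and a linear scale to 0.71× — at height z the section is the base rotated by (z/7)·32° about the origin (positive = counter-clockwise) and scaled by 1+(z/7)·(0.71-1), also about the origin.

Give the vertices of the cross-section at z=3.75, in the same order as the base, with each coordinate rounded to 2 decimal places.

t = z/height = 3.75/7 = 0.535714
s = 1 + (scale-1)·z/height = 1 + (0.71-1)·3.75/7 = 0.844643
θ = twist·z/height = 32°·3.75/7 = 17.1429° = 0.299199 rad
cos θ = 0.955573, sin θ = 0.294755 (intermediates below are computed at full precision and shown rounded to 5 d.p.)
v1: (-4,4) → rotate → (-5.00131,2.64327) → ×s → (-4.22432,2.23262) → (-4.22,2.23)
v2: (-3,-4) → rotate → (-1.68770,-4.70656) → ×s → (-1.42550,-3.97536) → (-1.43,-3.98)
v3: (5,-0.5) → rotate → (4.92524,0.99599) → ×s → (4.16007,0.84126) → (4.16,0.84)
v4: (4,2.5) → rotate → (3.08540,3.56795) → ×s → (2.60606,3.01365) → (2.61,3.01)
v5: (3,4) → rotate → (1.68770,4.70656) → ×s → (1.42550,3.97536) → (1.43,3.98)
v6: (-0.5,4.5) → rotate → (-1.80418,4.15270) → ×s → (-1.52389,3.50755) → (-1.52,3.51)
v7: (-3,4.5) → rotate → (-4.19312,3.41581) → ×s → (-3.54169,2.88514) → (-3.54,2.89)

Cross-section at z=3.75: (-4.22,2.23) (-1.43,-3.98) (4.16,0.84) (2.61,3.01) (1.43,3.98) (-1.52,3.51) (-3.54,2.89)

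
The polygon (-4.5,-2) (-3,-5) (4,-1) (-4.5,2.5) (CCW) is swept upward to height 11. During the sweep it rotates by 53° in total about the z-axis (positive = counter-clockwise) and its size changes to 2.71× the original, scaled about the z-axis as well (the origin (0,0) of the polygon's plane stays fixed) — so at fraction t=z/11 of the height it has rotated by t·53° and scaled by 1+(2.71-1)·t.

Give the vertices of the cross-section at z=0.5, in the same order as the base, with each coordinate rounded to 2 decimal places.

t = z/height = 0.5/11 = 0.0454545
s = 1 + (scale-1)·z/height = 1 + (2.71-1)·0.5/11 = 1.077727
θ = twist·z/height = 53°·0.5/11 = 2.4091° = 0.042047 rad
cos θ = 0.999116, sin θ = 0.042034 (intermediates below are computed at full precision and shown rounded to 5 d.p.)
v1: (-4.5,-2) → rotate → (-4.41195,-2.18739) → ×s → (-4.75488,-2.35741) → (-4.75,-2.36)
v2: (-3,-5) → rotate → (-2.78718,-5.12168) → ×s → (-3.00382,-5.51978) → (-3.00,-5.52)
v3: (4,-1) → rotate → (4.03850,-0.83098) → ×s → (4.35240,-0.89557) → (4.35,-0.90)
v4: (-4.5,2.5) → rotate → (-4.60111,2.30864) → ×s → (-4.95874,2.48808) → (-4.96,2.49)

Cross-section at z=0.5: (-4.75,-2.36) (-3.00,-5.52) (4.35,-0.90) (-4.96,2.49)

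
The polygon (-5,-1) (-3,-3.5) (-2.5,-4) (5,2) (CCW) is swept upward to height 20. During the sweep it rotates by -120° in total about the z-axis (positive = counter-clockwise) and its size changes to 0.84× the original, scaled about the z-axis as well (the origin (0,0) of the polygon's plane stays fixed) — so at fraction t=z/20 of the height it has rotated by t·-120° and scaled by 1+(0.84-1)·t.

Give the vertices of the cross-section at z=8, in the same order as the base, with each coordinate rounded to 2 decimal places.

Cross-section at z=8: (-3.83,2.85) (-4.31,-0.11) (-4.35,-0.77) (4.52,-2.23)

t = z/height = 8/20 = 0.4
s = 1 + (scale-1)·z/height = 1 + (0.84-1)·8/20 = 0.936000
θ = twist·z/height = -120°·8/20 = -48.0000° = -0.837758 rad
cos θ = 0.669131, sin θ = -0.743145 (intermediates below are computed at full precision and shown rounded to 5 d.p.)
v1: (-5,-1) → rotate → (-4.08880,3.04659) → ×s → (-3.82711,2.85161) → (-3.83,2.85)
v2: (-3,-3.5) → rotate → (-4.60840,-0.11252) → ×s → (-4.31346,-0.10532) → (-4.31,-0.11)
v3: (-2.5,-4) → rotate → (-4.64541,-0.81866) → ×s → (-4.34810,-0.76627) → (-4.35,-0.77)
v4: (5,2) → rotate → (4.83194,-2.37746) → ×s → (4.52270,-2.22531) → (4.52,-2.23)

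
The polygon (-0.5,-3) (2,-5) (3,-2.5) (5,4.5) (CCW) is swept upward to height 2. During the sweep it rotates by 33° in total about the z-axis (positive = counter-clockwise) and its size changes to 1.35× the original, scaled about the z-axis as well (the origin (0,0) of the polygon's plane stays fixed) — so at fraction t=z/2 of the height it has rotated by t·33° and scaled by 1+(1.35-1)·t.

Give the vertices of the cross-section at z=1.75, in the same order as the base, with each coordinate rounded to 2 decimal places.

t = z/height = 1.75/2 = 0.875
s = 1 + (scale-1)·z/height = 1 + (1.35-1)·1.75/2 = 1.306250
θ = twist·z/height = 33°·1.75/2 = 28.8750° = 0.503964 rad
cos θ = 0.875675, sin θ = 0.482900 (intermediates below are computed at full precision and shown rounded to 5 d.p.)
v1: (-0.5,-3) → rotate → (1.01086,-2.86848) → ×s → (1.32044,-3.74695) → (1.32,-3.75)
v2: (2,-5) → rotate → (4.16585,-3.41258) → ×s → (5.44164,-4.45768) → (5.44,-4.46)
v3: (3,-2.5) → rotate → (3.83428,-0.74049) → ×s → (5.00852,-0.96726) → (5.01,-0.97)
v4: (5,4.5) → rotate → (2.20533,6.35504) → ×s → (2.88071,8.30127) → (2.88,8.30)

Cross-section at z=1.75: (1.32,-3.75) (5.44,-4.46) (5.01,-0.97) (2.88,8.30)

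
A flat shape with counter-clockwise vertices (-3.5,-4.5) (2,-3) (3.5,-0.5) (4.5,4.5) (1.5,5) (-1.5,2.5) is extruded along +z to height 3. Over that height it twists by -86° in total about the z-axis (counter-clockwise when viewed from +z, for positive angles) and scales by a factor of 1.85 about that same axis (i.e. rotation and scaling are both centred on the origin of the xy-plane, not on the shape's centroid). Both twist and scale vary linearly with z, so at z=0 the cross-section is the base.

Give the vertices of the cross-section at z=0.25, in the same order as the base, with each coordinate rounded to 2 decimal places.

t = z/height = 0.25/3 = 0.0833333
s = 1 + (scale-1)·z/height = 1 + (1.85-1)·0.25/3 = 1.070833
θ = twist·z/height = -86°·0.25/3 = -7.1667° = -0.125082 rad
cos θ = 0.992187, sin θ = -0.124756 (intermediates below are computed at full precision and shown rounded to 5 d.p.)
v1: (-3.5,-4.5) → rotate → (-4.03406,-4.02820) → ×s → (-4.31980,-4.31353) → (-4.32,-4.31)
v2: (2,-3) → rotate → (1.61011,-3.22607) → ×s → (1.72416,-3.45459) → (1.72,-3.45)
v3: (3.5,-0.5) → rotate → (3.41028,-0.93274) → ×s → (3.65184,-0.99881) → (3.65,-1.00)
v4: (4.5,4.5) → rotate → (5.02625,3.90344) → ×s → (5.38227,4.17994) → (5.38,4.18)
v5: (1.5,5) → rotate → (2.11206,4.77380) → ×s → (2.26167,5.11195) → (2.26,5.11)
v6: (-1.5,2.5) → rotate → (-1.17639,2.66760) → ×s → (-1.25972,2.85656) → (-1.26,2.86)

Cross-section at z=0.25: (-4.32,-4.31) (1.72,-3.45) (3.65,-1.00) (5.38,4.18) (2.26,5.11) (-1.26,2.86)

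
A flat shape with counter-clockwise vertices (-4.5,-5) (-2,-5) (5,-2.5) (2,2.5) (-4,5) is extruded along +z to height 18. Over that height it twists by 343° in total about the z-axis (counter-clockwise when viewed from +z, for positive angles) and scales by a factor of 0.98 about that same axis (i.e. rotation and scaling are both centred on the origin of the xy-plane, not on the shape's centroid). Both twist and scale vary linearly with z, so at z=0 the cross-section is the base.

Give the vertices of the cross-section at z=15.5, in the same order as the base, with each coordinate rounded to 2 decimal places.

t = z/height = 15.5/18 = 0.861111
s = 1 + (scale-1)·z/height = 1 + (0.98-1)·15.5/18 = 0.982778
θ = twist·z/height = 343°·15.5/18 = 295.3611° = 5.155024 rad
cos θ = 0.428322, sin θ = -0.903626 (intermediates below are computed at full precision and shown rounded to 5 d.p.)
v1: (-4.5,-5) → rotate → (-6.44558,1.92471) → ×s → (-6.33457,1.89156) → (-6.33,1.89)
v2: (-2,-5) → rotate → (-5.37477,-0.33436) → ×s → (-5.28221,-0.32860) → (-5.28,-0.33)
v3: (5,-2.5) → rotate → (-0.11746,-5.58894) → ×s → (-0.11543,-5.49268) → (-0.12,-5.49)
v4: (2,2.5) → rotate → (3.11571,-0.73645) → ×s → (3.06205,-0.72376) → (3.06,-0.72)
v5: (-4,5) → rotate → (2.80484,5.75611) → ×s → (2.75654,5.65698) → (2.76,5.66)

Cross-section at z=15.5: (-6.33,1.89) (-5.28,-0.33) (-0.12,-5.49) (3.06,-0.72) (2.76,5.66)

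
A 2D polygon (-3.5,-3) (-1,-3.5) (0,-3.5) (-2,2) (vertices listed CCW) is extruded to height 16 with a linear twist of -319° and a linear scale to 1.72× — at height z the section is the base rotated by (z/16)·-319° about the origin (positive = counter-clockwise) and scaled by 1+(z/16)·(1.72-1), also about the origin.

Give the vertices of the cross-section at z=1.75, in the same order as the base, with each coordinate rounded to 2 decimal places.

t = z/height = 1.75/16 = 0.109375
s = 1 + (scale-1)·z/height = 1 + (1.72-1)·1.75/16 = 1.078750
θ = twist·z/height = -319°·1.75/16 = -34.8906° = -0.608956 rad
cos θ = 0.820245, sin θ = -0.572012 (intermediates below are computed at full precision and shown rounded to 5 d.p.)
v1: (-3.5,-3) → rotate → (-4.58689,-0.45870) → ×s → (-4.94811,-0.49482) → (-4.95,-0.49)
v2: (-1,-3.5) → rotate → (-2.82229,-2.29885) → ×s → (-3.04454,-2.47988) → (-3.04,-2.48)
v3: (0,-3.5) → rotate → (-2.00204,-2.87086) → ×s → (-2.15970,-3.09694) → (-2.16,-3.10)
v4: (-2,2) → rotate → (-0.49647,2.78451) → ×s → (-0.53556,3.00379) → (-0.54,3.00)

Cross-section at z=1.75: (-4.95,-0.49) (-3.04,-2.48) (-2.16,-3.10) (-0.54,3.00)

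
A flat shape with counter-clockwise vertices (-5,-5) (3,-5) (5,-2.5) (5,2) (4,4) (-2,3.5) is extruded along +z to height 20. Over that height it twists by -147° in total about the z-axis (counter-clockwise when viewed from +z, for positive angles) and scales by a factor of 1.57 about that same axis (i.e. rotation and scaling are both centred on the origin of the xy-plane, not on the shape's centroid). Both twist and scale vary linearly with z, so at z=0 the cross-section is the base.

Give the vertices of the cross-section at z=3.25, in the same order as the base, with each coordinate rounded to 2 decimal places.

Cross-section at z=3.25: (-7.21,-2.78) (0.78,-6.32) (3.89,-4.71) (5.88,-0.21) (5.77,2.23) (-0.45,4.38)

t = z/height = 3.25/20 = 0.1625
s = 1 + (scale-1)·z/height = 1 + (1.57-1)·3.25/20 = 1.092625
θ = twist·z/height = -147°·3.25/20 = -23.8875° = -0.416916 rad
cos θ = 0.914342, sin θ = -0.404942 (intermediates below are computed at full precision and shown rounded to 5 d.p.)
v1: (-5,-5) → rotate → (-6.59642,-2.54700) → ×s → (-7.20742,-2.78292) → (-7.21,-2.78)
v2: (3,-5) → rotate → (0.71832,-5.78654) → ×s → (0.78485,-6.32252) → (0.78,-6.32)
v3: (5,-2.5) → rotate → (3.55936,-4.31057) → ×s → (3.88904,-4.70983) → (3.89,-4.71)
v4: (5,2) → rotate → (5.38160,-0.19603) → ×s → (5.88007,-0.21418) → (5.88,-0.21)
v5: (4,4) → rotate → (5.27714,2.03760) → ×s → (5.76593,2.22633) → (5.77,2.23)
v6: (-2,3.5) → rotate → (-0.41139,4.01008) → ×s → (-0.44949,4.38152) → (-0.45,4.38)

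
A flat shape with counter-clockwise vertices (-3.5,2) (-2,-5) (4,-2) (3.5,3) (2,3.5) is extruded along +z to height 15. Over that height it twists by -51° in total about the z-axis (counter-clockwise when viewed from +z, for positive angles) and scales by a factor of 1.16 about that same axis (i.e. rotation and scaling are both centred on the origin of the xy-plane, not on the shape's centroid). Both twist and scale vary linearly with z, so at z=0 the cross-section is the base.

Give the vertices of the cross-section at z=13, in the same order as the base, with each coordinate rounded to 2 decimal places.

t = z/height = 13/15 = 0.866667
s = 1 + (scale-1)·z/height = 1 + (1.16-1)·13/15 = 1.138667
θ = twist·z/height = -51°·13/15 = -44.2000° = -0.771436 rad
cos θ = 0.716911, sin θ = -0.697165 (intermediates below are computed at full precision and shown rounded to 5 d.p.)
v1: (-3.5,2) → rotate → (-1.11486,3.87390) → ×s → (-1.26945,4.41108) → (-1.27,4.41)
v2: (-2,-5) → rotate → (-4.91965,-2.19022) → ×s → (-5.60184,-2.49393) → (-5.60,-2.49)
v3: (4,-2) → rotate → (1.47331,-4.22248) → ×s → (1.67761,-4.80800) → (1.68,-4.81)
v4: (3.5,3) → rotate → (4.60068,-0.28935) → ×s → (5.23864,-0.32947) → (5.24,-0.33)
v5: (2,3.5) → rotate → (3.87390,1.11486) → ×s → (4.41108,1.26945) → (4.41,1.27)

Cross-section at z=13: (-1.27,4.41) (-5.60,-2.49) (1.68,-4.81) (5.24,-0.33) (4.41,1.27)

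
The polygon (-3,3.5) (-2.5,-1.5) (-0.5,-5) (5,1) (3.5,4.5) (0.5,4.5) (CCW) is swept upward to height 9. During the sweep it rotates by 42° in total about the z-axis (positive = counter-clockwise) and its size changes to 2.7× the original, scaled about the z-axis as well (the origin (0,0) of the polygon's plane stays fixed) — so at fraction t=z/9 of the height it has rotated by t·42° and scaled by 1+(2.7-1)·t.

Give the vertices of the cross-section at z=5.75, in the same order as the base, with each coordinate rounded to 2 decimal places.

t = z/height = 5.75/9 = 0.638889
s = 1 + (scale-1)·z/height = 1 + (2.7-1)·5.75/9 = 2.086111
θ = twist·z/height = 42°·5.75/9 = 26.8333° = 0.468330 rad
cos θ = 0.892323, sin θ = 0.451397 (intermediates below are computed at full precision and shown rounded to 5 d.p.)
v1: (-3,3.5) → rotate → (-4.25686,1.76894) → ×s → (-8.88028,3.69021) → (-8.88,3.69)
v2: (-2.5,-1.5) → rotate → (-1.55371,-2.46698) → ×s → (-3.24122,-5.14639) → (-3.24,-5.15)
v3: (-0.5,-5) → rotate → (1.81082,-4.68732) → ×s → (3.77758,-9.77826) → (3.78,-9.78)
v4: (5,1) → rotate → (4.01022,3.14931) → ×s → (8.36576,6.56980) → (8.37,6.57)
v5: (3.5,4.5) → rotate → (1.09185,5.59534) → ×s → (2.27771,11.67251) → (2.28,11.67)
v6: (0.5,4.5) → rotate → (-1.58512,4.24115) → ×s → (-3.30674,8.84752) → (-3.31,8.85)

Cross-section at z=5.75: (-8.88,3.69) (-3.24,-5.15) (3.78,-9.78) (8.37,6.57) (2.28,11.67) (-3.31,8.85)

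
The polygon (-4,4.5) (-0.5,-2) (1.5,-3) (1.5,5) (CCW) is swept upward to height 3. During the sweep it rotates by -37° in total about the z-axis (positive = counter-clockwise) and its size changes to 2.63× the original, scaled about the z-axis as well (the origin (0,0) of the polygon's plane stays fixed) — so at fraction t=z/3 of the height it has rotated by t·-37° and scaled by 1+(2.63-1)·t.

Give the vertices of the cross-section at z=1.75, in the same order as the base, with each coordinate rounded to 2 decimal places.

t = z/height = 1.75/3 = 0.583333
s = 1 + (scale-1)·z/height = 1 + (2.63-1)·1.75/3 = 1.950833
θ = twist·z/height = -37°·1.75/3 = -21.5833° = -0.376700 rad
cos θ = 0.929884, sin θ = -0.367854 (intermediates below are computed at full precision and shown rounded to 5 d.p.)
v1: (-4,4.5) → rotate → (-2.06419,5.65589) → ×s → (-4.02689,11.03370) → (-4.03,11.03)
v2: (-0.5,-2) → rotate → (-1.20065,-1.67584) → ×s → (-2.34227,-3.26928) → (-2.34,-3.27)
v3: (1.5,-3) → rotate → (0.29126,-3.34143) → ×s → (0.56821,-6.51858) → (0.57,-6.52)
v4: (1.5,5) → rotate → (3.23410,4.09764) → ×s → (6.30918,7.99381) → (6.31,7.99)

Cross-section at z=1.75: (-4.03,11.03) (-2.34,-3.27) (0.57,-6.52) (6.31,7.99)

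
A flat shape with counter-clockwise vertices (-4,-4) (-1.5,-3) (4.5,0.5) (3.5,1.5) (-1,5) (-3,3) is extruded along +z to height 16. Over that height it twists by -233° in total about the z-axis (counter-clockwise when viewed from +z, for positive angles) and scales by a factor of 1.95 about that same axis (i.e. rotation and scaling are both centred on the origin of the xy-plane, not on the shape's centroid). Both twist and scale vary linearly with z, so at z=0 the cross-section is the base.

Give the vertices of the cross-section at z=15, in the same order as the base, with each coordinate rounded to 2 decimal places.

Cross-section at z=15: (10.62,1.22) (5.75,2.68) (-7.25,4.55) (-6.95,1.89) (-4.40,-8.58) (0.92,-7.97)

t = z/height = 15/16 = 0.9375
s = 1 + (scale-1)·z/height = 1 + (1.95-1)·15/16 = 1.890625
θ = twist·z/height = -233°·15/16 = -218.4375° = -3.812454 rad
cos θ = -0.783287, sin θ = 0.621661 (intermediates below are computed at full precision and shown rounded to 5 d.p.)
v1: (-4,-4) → rotate → (5.61979,0.64650) → ×s → (10.62491,1.22230) → (10.62,1.22)
v2: (-1.5,-3) → rotate → (3.03991,1.41737) → ×s → (5.74733,2.67971) → (5.75,2.68)
v3: (4.5,0.5) → rotate → (-3.83562,2.40583) → ×s → (-7.25172,4.54852) → (-7.25,4.55)
v4: (3.5,1.5) → rotate → (-3.67399,1.00088) → ×s → (-6.94615,1.89229) → (-6.95,1.89)
v5: (-1,5) → rotate → (-2.32502,-4.53809) → ×s → (-4.39573,-8.57983) → (-4.40,-8.58)
v6: (-3,3) → rotate → (0.48488,-4.21484) → ×s → (0.91672,-7.96869) → (0.92,-7.97)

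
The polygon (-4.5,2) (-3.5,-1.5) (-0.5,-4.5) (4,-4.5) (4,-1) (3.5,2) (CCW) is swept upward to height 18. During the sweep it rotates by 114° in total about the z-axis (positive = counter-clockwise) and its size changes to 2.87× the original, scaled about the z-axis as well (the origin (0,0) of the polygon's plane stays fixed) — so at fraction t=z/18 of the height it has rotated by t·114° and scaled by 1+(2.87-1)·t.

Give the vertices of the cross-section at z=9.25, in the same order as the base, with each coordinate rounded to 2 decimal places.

Cross-section at z=9.25: (-7.95,-5.49) (-1.07,-7.39) (7.02,-5.44) (11.62,2.09) (5.76,5.67) (0.23,7.90)

t = z/height = 9.25/18 = 0.513889
s = 1 + (scale-1)·z/height = 1 + (2.87-1)·9.25/18 = 1.960972
θ = twist·z/height = 114°·9.25/18 = 58.5833° = 1.022472 rad
cos θ = 0.521258, sin θ = 0.853399 (intermediates below are computed at full precision and shown rounded to 5 d.p.)
v1: (-4.5,2) → rotate → (-4.05246,-2.79778) → ×s → (-7.94676,-5.48637) → (-7.95,-5.49)
v2: (-3.5,-1.5) → rotate → (-0.54430,-3.76878) → ×s → (-1.06736,-7.39048) → (-1.07,-7.39)
v3: (-0.5,-4.5) → rotate → (3.57967,-2.77236) → ×s → (7.01963,-5.43652) → (7.02,-5.44)
v4: (4,-4.5) → rotate → (5.92533,1.06794) → ×s → (11.61940,2.09419) → (11.62,2.09)
v5: (4,-1) → rotate → (2.93843,2.89234) → ×s → (5.76218,5.67180) → (5.76,5.67)
v6: (3.5,2) → rotate → (0.11760,4.02941) → ×s → (0.23062,7.90157) → (0.23,7.90)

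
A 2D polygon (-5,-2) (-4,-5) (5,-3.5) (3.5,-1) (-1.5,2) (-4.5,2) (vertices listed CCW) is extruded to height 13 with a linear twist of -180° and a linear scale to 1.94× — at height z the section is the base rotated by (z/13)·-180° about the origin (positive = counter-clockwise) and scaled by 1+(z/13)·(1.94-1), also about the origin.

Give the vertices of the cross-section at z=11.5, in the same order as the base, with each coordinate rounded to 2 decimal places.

Cross-section at z=11.5: (7.26,6.67) (3.60,11.16) (-10.84,2.75) (-6.64,-0.56) (3.87,-2.45) (9.01,-0.50)

t = z/height = 11.5/13 = 0.884615
s = 1 + (scale-1)·z/height = 1 + (1.94-1)·11.5/13 = 1.831538
θ = twist·z/height = -180°·11.5/13 = -159.2308° = -2.779101 rad
cos θ = -0.935016, sin θ = -0.354605 (intermediates below are computed at full precision and shown rounded to 5 d.p.)
v1: (-5,-2) → rotate → (3.96587,3.64306) → ×s → (7.26365,6.67240) → (7.26,6.67)
v2: (-4,-5) → rotate → (1.96704,6.09350) → ×s → (3.60271,11.16048) → (3.60,11.16)
v3: (5,-3.5) → rotate → (-5.91620,1.49953) → ×s → (-10.83574,2.74645) → (-10.84,2.75)
v4: (3.5,-1) → rotate → (-3.62716,-0.30610) → ×s → (-6.64329,-0.56064) → (-6.64,-0.56)
v5: (-1.5,2) → rotate → (2.11173,-1.33813) → ×s → (3.86772,-2.45083) → (3.87,-2.45)
v6: (-4.5,2) → rotate → (4.91678,-0.27431) → ×s → (9.00528,-0.50241) → (9.01,-0.50)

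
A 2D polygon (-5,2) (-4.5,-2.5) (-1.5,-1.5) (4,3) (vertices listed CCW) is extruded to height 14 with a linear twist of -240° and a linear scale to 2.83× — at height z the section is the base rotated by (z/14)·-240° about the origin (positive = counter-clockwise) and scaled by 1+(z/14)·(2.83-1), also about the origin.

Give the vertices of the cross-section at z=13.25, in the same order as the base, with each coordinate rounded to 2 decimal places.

t = z/height = 13.25/14 = 0.946429
s = 1 + (scale-1)·z/height = 1 + (2.83-1)·13.25/14 = 2.731964
θ = twist·z/height = -240°·13.25/14 = -227.1429° = -3.964391 rad
cos θ = -0.680173, sin θ = 0.733052 (intermediates below are computed at full precision and shown rounded to 5 d.p.)
v1: (-5,2) → rotate → (1.93476,-5.02560) → ×s → (5.28570,-13.72977) → (5.29,-13.73)
v2: (-4.5,-2.5) → rotate → (4.89341,-1.59830) → ×s → (13.36861,-4.36650) → (13.37,-4.37)
v3: (-1.5,-1.5) → rotate → (2.11984,-0.07932) → ×s → (5.79132,-0.21670) → (5.79,-0.22)
v4: (4,3) → rotate → (-4.91985,0.89169) → ×s → (-13.44085,2.43606) → (-13.44,2.44)

Cross-section at z=13.25: (5.29,-13.73) (13.37,-4.37) (5.79,-0.22) (-13.44,2.44)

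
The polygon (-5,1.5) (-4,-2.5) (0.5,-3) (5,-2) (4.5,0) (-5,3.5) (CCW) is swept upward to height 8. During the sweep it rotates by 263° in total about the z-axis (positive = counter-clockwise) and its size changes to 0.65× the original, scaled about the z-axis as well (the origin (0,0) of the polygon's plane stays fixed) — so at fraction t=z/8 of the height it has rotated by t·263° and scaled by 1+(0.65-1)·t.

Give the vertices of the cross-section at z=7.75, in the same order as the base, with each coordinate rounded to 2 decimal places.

Cross-section at z=7.75: (1.82,2.93) (-0.90,2.98) (-2.00,0.20) (-2.14,-2.84) (-0.78,-2.87) (3.10,2.58)

t = z/height = 7.75/8 = 0.96875
s = 1 + (scale-1)·z/height = 1 + (0.65-1)·7.75/8 = 0.660938
θ = twist·z/height = 263°·7.75/8 = 254.7813° = 4.446772 rad
cos θ = -0.262505, sin θ = -0.964931 (intermediates below are computed at full precision and shown rounded to 5 d.p.)
v1: (-5,1.5) → rotate → (2.75992,4.43090) → ×s → (1.82414,2.92855) → (1.82,2.93)
v2: (-4,-2.5) → rotate → (-1.36231,4.51598) → ×s → (-0.90040,2.98478) → (-0.90,2.98)
v3: (0.5,-3) → rotate → (-3.02604,0.30505) → ×s → (-2.00003,0.20162) → (-2.00,0.20)
v4: (5,-2) → rotate → (-3.24239,-4.29964) → ×s → (-2.14301,-2.84180) → (-2.14,-2.84)
v5: (4.5,0) → rotate → (-1.18127,-4.34219) → ×s → (-0.78075,-2.86991) → (-0.78,-2.87)
v6: (-5,3.5) → rotate → (4.68978,3.90589) → ×s → (3.09965,2.58155) → (3.10,2.58)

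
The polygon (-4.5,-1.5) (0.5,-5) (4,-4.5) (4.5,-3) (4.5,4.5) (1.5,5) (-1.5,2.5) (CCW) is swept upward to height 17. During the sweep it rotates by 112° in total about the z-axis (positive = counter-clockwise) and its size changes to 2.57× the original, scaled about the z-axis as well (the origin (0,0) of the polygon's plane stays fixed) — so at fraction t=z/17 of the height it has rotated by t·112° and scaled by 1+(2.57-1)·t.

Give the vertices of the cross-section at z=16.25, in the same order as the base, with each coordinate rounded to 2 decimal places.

t = z/height = 16.25/17 = 0.955882
s = 1 + (scale-1)·z/height = 1 + (2.57-1)·16.25/17 = 2.500735
θ = twist·z/height = 112°·16.25/17 = 107.0588° = 1.868529 rad
cos θ = -0.293353, sin θ = 0.956004 (intermediates below are computed at full precision and shown rounded to 5 d.p.)
v1: (-4.5,-1.5) → rotate → (2.75410,-3.86199) → ×s → (6.88727,-9.65781) → (6.89,-9.66)
v2: (0.5,-5) → rotate → (4.63334,1.94477) → ×s → (11.58677,4.86335) → (11.59,4.86)
v3: (4,-4.5) → rotate → (3.12860,5.14411) → ×s → (7.82381,12.86405) → (7.82,12.86)
v4: (4.5,-3) → rotate → (1.54792,5.18208) → ×s → (3.87094,12.95901) → (3.87,12.96)
v5: (4.5,4.5) → rotate → (-5.62211,2.98193) → ×s → (-14.05941,7.45701) → (-14.06,7.46)
v6: (1.5,5) → rotate → (-5.22005,-0.03276) → ×s → (-13.05396,-0.08193) → (-13.05,-0.08)
v7: (-1.5,2.5) → rotate → (-1.94998,-2.16739) → ×s → (-4.87638,-5.42007) → (-4.88,-5.42)

Cross-section at z=16.25: (6.89,-9.66) (11.59,4.86) (7.82,12.86) (3.87,12.96) (-14.06,7.46) (-13.05,-0.08) (-4.88,-5.42)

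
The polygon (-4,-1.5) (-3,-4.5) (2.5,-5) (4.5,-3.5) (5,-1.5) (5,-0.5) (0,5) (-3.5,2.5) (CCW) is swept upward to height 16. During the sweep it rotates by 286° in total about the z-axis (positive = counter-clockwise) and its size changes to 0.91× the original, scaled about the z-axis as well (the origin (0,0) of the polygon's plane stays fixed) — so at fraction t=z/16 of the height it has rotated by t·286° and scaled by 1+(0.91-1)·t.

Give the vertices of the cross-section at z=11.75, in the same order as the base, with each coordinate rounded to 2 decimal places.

t = z/height = 11.75/16 = 0.734375
s = 1 + (scale-1)·z/height = 1 + (0.91-1)·11.75/16 = 0.933906
θ = twist·z/height = 286°·11.75/16 = 210.0313° = 3.665737 rad
cos θ = -0.865753, sin θ = -0.500472 (intermediates below are computed at full precision and shown rounded to 5 d.p.)
v1: (-4,-1.5) → rotate → (2.71230,3.30052) → ×s → (2.53304,3.08237) → (2.53,3.08)
v2: (-3,-4.5) → rotate → (0.34513,5.39730) → ×s → (0.32232,5.04058) → (0.32,5.04)
v3: (2.5,-5) → rotate → (-4.66674,3.07758) → ×s → (-4.35830,2.87417) → (-4.36,2.87)
v4: (4.5,-3.5) → rotate → (-5.64754,0.77801) → ×s → (-5.27427,0.72659) → (-5.27,0.73)
v5: (5,-1.5) → rotate → (-5.07947,-1.20373) → ×s → (-4.74375,-1.12417) → (-4.74,-1.12)
v6: (5,-0.5) → rotate → (-4.57900,-2.06949) → ×s → (-4.27636,-1.93271) → (-4.28,-1.93)
v7: (0,5) → rotate → (2.50236,-4.32876) → ×s → (2.33697,-4.04266) → (2.34,-4.04)
v8: (-3.5,2.5) → rotate → (4.28131,-0.41273) → ×s → (3.99835,-0.38545) → (4.00,-0.39)

Cross-section at z=11.75: (2.53,3.08) (0.32,5.04) (-4.36,2.87) (-5.27,0.73) (-4.74,-1.12) (-4.28,-1.93) (2.34,-4.04) (4.00,-0.39)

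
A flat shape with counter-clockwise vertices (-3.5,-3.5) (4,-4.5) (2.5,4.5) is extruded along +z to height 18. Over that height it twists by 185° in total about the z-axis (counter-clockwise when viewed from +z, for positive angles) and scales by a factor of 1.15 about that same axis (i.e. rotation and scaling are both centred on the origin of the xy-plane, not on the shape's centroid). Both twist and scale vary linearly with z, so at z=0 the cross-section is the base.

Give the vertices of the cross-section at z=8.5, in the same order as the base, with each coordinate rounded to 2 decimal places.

Cross-section at z=8.5: (3.57,-3.92) (5.01,4.06) (-4.69,2.90)

t = z/height = 8.5/18 = 0.472222
s = 1 + (scale-1)·z/height = 1 + (1.15-1)·8.5/18 = 1.070833
θ = twist·z/height = 185°·8.5/18 = 87.3611° = 1.524739 rad
cos θ = 0.046041, sin θ = 0.998940 (intermediates below are computed at full precision and shown rounded to 5 d.p.)
v1: (-3.5,-3.5) → rotate → (3.33514,-3.65743) → ×s → (3.57138,-3.91650) → (3.57,-3.92)
v2: (4,-4.5) → rotate → (4.67939,3.78857) → ×s → (5.01085,4.05693) → (5.01,4.06)
v3: (2.5,4.5) → rotate → (-4.38013,2.70453) → ×s → (-4.69038,2.89610) → (-4.69,2.90)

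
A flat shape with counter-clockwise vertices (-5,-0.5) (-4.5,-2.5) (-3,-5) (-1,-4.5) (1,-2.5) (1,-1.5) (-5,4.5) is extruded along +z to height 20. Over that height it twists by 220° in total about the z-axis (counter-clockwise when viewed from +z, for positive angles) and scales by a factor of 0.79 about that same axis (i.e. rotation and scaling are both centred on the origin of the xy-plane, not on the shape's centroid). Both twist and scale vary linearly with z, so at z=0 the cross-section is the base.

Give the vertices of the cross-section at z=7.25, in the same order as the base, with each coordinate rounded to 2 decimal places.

Cross-section at z=7.25: (-0.37,-4.63) (1.53,-4.50) (4.05,-3.55) (3.93,-1.65) (2.44,0.50) (1.53,0.66) (-4.91,-3.81)

t = z/height = 7.25/20 = 0.3625
s = 1 + (scale-1)·z/height = 1 + (0.79-1)·7.25/20 = 0.923875
θ = twist·z/height = 220°·7.25/20 = 79.7500° = 1.391900 rad
cos θ = 0.177944, sin θ = 0.984041 (intermediates below are computed at full precision and shown rounded to 5 d.p.)
v1: (-5,-0.5) → rotate → (-0.39770,-5.00918) → ×s → (-0.36742,-4.62785) → (-0.37,-4.63)
v2: (-4.5,-2.5) → rotate → (1.65936,-4.87304) → ×s → (1.53304,-4.50208) → (1.53,-4.50)
v3: (-3,-5) → rotate → (4.38637,-3.84184) → ×s → (4.05246,-3.54938) → (4.05,-3.55)
v4: (-1,-4.5) → rotate → (4.25024,-1.78479) → ×s → (3.92669,-1.64892) → (3.93,-1.65)
v5: (1,-2.5) → rotate → (2.63805,0.53918) → ×s → (2.43722,0.49814) → (2.44,0.50)
v6: (1,-1.5) → rotate → (1.65400,0.71713) → ×s → (1.52809,0.66253) → (1.53,0.66)
v7: (-5,4.5) → rotate → (-5.31790,-4.11946) → ×s → (-4.91308,-3.80586) → (-4.91,-3.81)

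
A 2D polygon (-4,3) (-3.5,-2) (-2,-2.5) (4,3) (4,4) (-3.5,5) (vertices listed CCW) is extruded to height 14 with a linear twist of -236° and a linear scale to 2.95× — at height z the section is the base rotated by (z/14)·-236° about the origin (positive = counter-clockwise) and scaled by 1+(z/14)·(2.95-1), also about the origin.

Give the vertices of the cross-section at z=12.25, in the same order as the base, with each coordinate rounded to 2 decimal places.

Cross-section at z=12.25: (6.07,-12.10) (10.89,0.62) (7.86,3.64) (-13.31,-2.44) (-14.52,-4.86) (2.44,-16.34)

t = z/height = 12.25/14 = 0.875
s = 1 + (scale-1)·z/height = 1 + (2.95-1)·12.25/14 = 2.706250
θ = twist·z/height = -236°·12.25/14 = -206.5000° = -3.604105 rad
cos θ = -0.894934, sin θ = 0.446198 (intermediates below are computed at full precision and shown rounded to 5 d.p.)
v1: (-4,3) → rotate → (2.24114,-4.46959) → ×s → (6.06510,-12.09584) → (6.07,-12.10)
v2: (-3.5,-2) → rotate → (4.02467,0.22818) → ×s → (10.89175,0.61750) → (10.89,0.62)
v3: (-2,-2.5) → rotate → (2.90536,1.34494) → ×s → (7.86264,3.63974) → (7.86,3.64)
v4: (4,3) → rotate → (-4.91833,-0.90001) → ×s → (-13.31023,-2.43566) → (-13.31,-2.44)
v5: (4,4) → rotate → (-5.36453,-1.79495) → ×s → (-14.51776,-4.85757) → (-14.52,-4.86)
v6: (-3.5,5) → rotate → (0.90128,-6.03636) → ×s → (2.43909,-16.33591) → (2.44,-16.34)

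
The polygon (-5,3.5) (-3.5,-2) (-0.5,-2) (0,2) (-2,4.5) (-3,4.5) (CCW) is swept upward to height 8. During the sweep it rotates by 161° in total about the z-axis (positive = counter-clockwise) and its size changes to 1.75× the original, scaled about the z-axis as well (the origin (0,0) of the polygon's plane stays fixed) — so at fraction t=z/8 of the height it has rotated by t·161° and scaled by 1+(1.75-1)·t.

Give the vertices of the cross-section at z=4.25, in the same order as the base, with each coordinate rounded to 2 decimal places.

Cross-section at z=4.25: (-5.42,-6.59) (2.41,-5.10) (2.73,-0.92) (-2.79,0.22) (-6.49,-2.30) (-6.60,-3.69)

t = z/height = 4.25/8 = 0.53125
s = 1 + (scale-1)·z/height = 1 + (1.75-1)·4.25/8 = 1.398438
θ = twist·z/height = 161°·4.25/8 = 85.5313° = 1.492802 rad
cos θ = 0.077915, sin θ = 0.996960 (intermediates below are computed at full precision and shown rounded to 5 d.p.)
v1: (-5,3.5) → rotate → (-3.87894,-4.71210) → ×s → (-5.42445,-6.58957) → (-5.42,-6.59)
v2: (-3.5,-2) → rotate → (1.72122,-3.64519) → ×s → (2.40701,-5.09757) → (2.41,-5.10)
v3: (-0.5,-2) → rotate → (1.95496,-0.65431) → ×s → (2.73389,-0.91501) → (2.73,-0.92)
v4: (0,2) → rotate → (-1.99392,0.15583) → ×s → (-2.78837,0.21792) → (-2.79,0.22)
v5: (-2,4.5) → rotate → (-4.64215,-1.64330) → ×s → (-6.49176,-2.29805) → (-6.49,-2.30)
v6: (-3,4.5) → rotate → (-4.72007,-2.64026) → ×s → (-6.60072,-3.69224) → (-6.60,-3.69)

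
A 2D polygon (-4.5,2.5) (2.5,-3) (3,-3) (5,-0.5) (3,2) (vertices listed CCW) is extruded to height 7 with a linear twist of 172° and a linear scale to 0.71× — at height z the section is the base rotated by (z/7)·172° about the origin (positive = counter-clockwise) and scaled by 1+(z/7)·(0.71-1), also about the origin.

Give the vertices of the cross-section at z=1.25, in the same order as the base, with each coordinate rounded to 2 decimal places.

Cross-section at z=1.25: (-4.88,-0.14) (3.49,-1.23) (3.90,-0.99) (4.32,2.01) (1.48,3.08)

t = z/height = 1.25/7 = 0.178571
s = 1 + (scale-1)·z/height = 1 + (0.71-1)·1.25/7 = 0.948214
θ = twist·z/height = 172°·1.25/7 = 30.7143° = 0.536065 rad
cos θ = 0.859725, sin θ = 0.510757 (intermediates below are computed at full precision and shown rounded to 5 d.p.)
v1: (-4.5,2.5) → rotate → (-5.14566,-0.14910) → ×s → (-4.87918,-0.14137) → (-4.88,-0.14)
v2: (2.5,-3) → rotate → (3.68158,-1.30228) → ×s → (3.49093,-1.23484) → (3.49,-1.23)
v3: (3,-3) → rotate → (4.11145,-1.04690) → ×s → (3.89853,-0.99269) → (3.90,-0.99)
v4: (5,-0.5) → rotate → (4.55400,2.12392) → ×s → (4.31817,2.01394) → (4.32,2.01)
v5: (3,2) → rotate → (1.55766,3.25172) → ×s → (1.47700,3.08333) → (1.48,3.08)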